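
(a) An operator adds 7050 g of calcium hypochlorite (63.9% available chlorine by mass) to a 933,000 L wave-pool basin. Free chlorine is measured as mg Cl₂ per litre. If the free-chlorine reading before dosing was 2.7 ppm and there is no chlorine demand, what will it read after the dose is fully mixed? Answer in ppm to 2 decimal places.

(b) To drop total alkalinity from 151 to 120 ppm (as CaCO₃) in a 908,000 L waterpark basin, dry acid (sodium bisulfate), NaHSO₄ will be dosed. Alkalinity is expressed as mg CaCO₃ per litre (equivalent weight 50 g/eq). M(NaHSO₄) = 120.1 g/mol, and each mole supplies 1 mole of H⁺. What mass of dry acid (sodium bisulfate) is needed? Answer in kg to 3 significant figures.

(a) Available chlorine delivered: 7050 g × 0.639 = 4505 g as Cl₂.
(a) Concentration rise: 4505 g / 933,000 L = 4.828 mg/L = 4.83 ppm.
(a) Final FC: 2.7 + 4.83 = 7.53 ppm.

(b) Alkalinity to neutralize: (151 − 120) = 31 mg/L as CaCO₃ × 908,000 L = 28,150 g as CaCO₃.
(b) Equivalents of H⁺ required: 28,150 ÷ 50 g/eq = 563 eq = 563 mol NaHSO₄.
(b) Mass of NaHSO₄: 563 × 120.1 = 67,610 g.

(a) 7.53 ppm; (b) 67.6 kg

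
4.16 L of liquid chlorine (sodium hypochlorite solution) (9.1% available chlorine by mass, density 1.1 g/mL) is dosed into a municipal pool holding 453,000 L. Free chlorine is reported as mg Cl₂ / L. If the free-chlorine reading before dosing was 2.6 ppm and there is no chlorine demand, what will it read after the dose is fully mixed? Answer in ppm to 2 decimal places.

3.52 ppm

Mass of solution: 4.16 L × 1000 mL/L × 1.1 g/mL = 4576 g.
Available chlorine delivered: 4576 g × 0.091 = 416.4 g as Cl₂.
Concentration rise: 416.4 g / 453,000 L = 0.9192 mg/L = 0.92 ppm.
Final FC: 2.6 + 0.92 = 3.52 ppm.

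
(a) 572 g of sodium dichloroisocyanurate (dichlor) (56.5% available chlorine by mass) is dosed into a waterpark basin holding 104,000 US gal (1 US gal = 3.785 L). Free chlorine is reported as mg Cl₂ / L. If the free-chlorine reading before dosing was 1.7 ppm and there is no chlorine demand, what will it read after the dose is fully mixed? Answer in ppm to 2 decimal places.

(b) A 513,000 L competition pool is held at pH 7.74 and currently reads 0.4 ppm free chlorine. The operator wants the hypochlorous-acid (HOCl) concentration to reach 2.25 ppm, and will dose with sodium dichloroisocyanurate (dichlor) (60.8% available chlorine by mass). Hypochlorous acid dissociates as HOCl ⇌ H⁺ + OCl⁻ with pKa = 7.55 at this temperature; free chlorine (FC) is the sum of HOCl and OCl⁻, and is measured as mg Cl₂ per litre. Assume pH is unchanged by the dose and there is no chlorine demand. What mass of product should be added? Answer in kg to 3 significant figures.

(a) 2.52 ppm; (b) 4.50 kg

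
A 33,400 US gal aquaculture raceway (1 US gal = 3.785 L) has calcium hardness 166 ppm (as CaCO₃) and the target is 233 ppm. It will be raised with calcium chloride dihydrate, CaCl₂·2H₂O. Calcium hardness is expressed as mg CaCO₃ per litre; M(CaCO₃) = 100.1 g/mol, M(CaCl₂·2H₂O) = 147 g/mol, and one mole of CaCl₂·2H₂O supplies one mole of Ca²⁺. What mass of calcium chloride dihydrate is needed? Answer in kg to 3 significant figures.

Volume: 33,400 US gal × 3.785 L/gal = 126,419 L.
Hardness to add: (233 − 166) = 67 mg/L as CaCO₃ × 126,419 L = 8470 g as CaCO₃.
Moles of Ca²⁺ (1 mol Ca²⁺ ≡ 1 mol CaCO₃): 8470 / 100.1 g/mol = 84.62 mol.
Mass of CaCl₂·2H₂O: 84.62 × 147 = 12,440 g.

12.4 kg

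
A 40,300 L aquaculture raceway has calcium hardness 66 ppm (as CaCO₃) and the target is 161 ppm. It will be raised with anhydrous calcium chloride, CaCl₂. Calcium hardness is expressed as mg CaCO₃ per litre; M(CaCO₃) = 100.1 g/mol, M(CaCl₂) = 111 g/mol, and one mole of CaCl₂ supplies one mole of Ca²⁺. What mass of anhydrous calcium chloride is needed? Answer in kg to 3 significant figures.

Hardness to add: (161 − 66) = 95 mg/L as CaCO₃ × 40,300 L = 3828 g as CaCO₃.
Moles of Ca²⁺ (1 mol Ca²⁺ ≡ 1 mol CaCO₃): 3828 / 100.1 g/mol = 38.25 mol.
Mass of CaCl₂: 38.25 × 111 = 4245 g.

4.25 kg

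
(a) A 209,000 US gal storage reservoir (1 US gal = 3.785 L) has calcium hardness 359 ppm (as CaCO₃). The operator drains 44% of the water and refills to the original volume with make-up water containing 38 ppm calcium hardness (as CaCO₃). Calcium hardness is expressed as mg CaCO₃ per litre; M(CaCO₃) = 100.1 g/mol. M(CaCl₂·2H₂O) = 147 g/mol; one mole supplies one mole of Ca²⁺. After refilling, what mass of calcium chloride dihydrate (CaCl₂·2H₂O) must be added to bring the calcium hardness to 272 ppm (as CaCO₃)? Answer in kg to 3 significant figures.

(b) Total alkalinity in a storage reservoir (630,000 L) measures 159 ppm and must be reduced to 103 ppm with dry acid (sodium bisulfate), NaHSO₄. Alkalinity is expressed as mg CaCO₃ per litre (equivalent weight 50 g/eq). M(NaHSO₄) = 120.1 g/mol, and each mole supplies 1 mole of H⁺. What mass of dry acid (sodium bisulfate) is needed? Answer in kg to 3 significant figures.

(a) Volume: 209,000 US gal × 3.785 L/gal = 791,065 L.
(a) After draining 44% and refilling: 359 × 0.56 + 38 × 0.44 = 217.76 ppm.
(a) Deficit to target: 272 − 217.76 = 54.24 mg/L.
(a) As CaCO₃: 54.24 mg/L × 791,065 L = 42,910 g; ÷ 100.1 = 428.6 mol Ca²⁺.
(a) Mass: 428.6 × 147 = 63,010 g.

(b) Alkalinity to neutralize: (159 − 103) = 56 mg/L as CaCO₃ × 630,000 L = 35,280 g as CaCO₃.
(b) Equivalents of H⁺ required: 35,280 ÷ 50 g/eq = 705.6 eq = 705.6 mol NaHSO₄.
(b) Mass of NaHSO₄: 705.6 × 120.1 = 84,740 g.

(a) 63.0 kg; (b) 84.7 kg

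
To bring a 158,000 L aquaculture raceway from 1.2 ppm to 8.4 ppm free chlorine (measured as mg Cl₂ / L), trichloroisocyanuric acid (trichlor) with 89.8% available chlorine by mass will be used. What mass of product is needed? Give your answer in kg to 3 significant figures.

1.27 kg

Chlorine deficit: 8.4 − 1.2 = 7.2 ppm = 7.2 mg/L as Cl₂.
Cl₂ equivalent needed: 7.2 mg/L × 158,000 L = 1,138,000 mg = 1138 g.
Product at 89.8% available chlorine: 1138 / 0.898 = 1267 g.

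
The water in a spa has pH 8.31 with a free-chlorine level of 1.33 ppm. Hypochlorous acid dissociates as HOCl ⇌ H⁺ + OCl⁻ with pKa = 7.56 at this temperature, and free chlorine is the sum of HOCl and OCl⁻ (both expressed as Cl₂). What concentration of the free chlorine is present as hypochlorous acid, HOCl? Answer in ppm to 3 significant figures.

[OCl⁻]/[HOCl] = 10^(pH − pKa) = 10^(8.31 − 7.56) = 10^0.75 = 5.623.
Fraction as HOCl = 1 / (1 + 5.623) = 0.151.
HOCl = 0.151 × 1.33 ppm = 0.2008 ppm.

0.201 ppm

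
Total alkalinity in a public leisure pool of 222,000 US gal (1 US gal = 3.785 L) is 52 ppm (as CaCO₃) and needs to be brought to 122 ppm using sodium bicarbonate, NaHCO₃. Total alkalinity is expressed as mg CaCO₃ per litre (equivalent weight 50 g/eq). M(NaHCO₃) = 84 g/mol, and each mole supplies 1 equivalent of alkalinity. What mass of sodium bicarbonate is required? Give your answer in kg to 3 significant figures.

Volume: 222,000 US gal × 3.785 L/gal = 840,270 L.
Alkalinity to add: (122 − 52) = 70 mg/L as CaCO₃ × 840,270 L = 58,820 g as CaCO₃.
Equivalents: 58,820 g ÷ 50 g/eq = 1176 eq.
NaHCO₃ supplies 1 eq per mole → 1176 mol.
Mass: 1176 mol × 84 g/mol = 98,820 g.

98.8 kg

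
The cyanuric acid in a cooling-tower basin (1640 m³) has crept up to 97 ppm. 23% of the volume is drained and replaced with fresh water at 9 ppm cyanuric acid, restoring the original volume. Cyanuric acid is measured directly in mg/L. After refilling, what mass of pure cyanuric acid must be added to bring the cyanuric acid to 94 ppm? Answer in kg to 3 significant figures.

Volume: 1640 m³ = 1,640,000 L.
After draining 23% and refilling: 97 × 0.77 + 9 × 0.23 = 76.76 ppm.
Deficit to target: 94 − 76.76 = 17.24 mg/L.
Mass: 17.24 mg/L × 1,640,000 L = 28,270 g cyanuric acid.

28.3 kg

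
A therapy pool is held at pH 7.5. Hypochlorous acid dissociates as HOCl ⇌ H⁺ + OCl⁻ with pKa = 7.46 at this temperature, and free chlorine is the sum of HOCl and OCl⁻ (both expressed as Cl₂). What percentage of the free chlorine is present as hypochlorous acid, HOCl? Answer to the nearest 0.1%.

47.7%

[OCl⁻]/[HOCl] = 10^(pH − pKa) = 10^(7.5 − 7.46) = 10^0.04 = 1.096.
Fraction as HOCl = 1 / (1 + 1.096) = 0.477.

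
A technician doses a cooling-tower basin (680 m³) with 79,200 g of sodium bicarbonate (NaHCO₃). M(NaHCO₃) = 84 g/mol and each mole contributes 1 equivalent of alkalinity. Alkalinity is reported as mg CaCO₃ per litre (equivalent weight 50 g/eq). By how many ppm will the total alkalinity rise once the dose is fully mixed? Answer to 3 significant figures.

Volume: 680 m³ = 680,000 L.
Moles of NaHCO₃: 79,200 g ÷ 84 g/mol = 942.9 mol → 942.9 eq of alkalinity.
As CaCO₃: 942.9 eq × 50 g/eq = 47,140 g.
Rise: 47,140 g / 680,000 L × 1000 = 69.33 mg/L.

69.3 ppm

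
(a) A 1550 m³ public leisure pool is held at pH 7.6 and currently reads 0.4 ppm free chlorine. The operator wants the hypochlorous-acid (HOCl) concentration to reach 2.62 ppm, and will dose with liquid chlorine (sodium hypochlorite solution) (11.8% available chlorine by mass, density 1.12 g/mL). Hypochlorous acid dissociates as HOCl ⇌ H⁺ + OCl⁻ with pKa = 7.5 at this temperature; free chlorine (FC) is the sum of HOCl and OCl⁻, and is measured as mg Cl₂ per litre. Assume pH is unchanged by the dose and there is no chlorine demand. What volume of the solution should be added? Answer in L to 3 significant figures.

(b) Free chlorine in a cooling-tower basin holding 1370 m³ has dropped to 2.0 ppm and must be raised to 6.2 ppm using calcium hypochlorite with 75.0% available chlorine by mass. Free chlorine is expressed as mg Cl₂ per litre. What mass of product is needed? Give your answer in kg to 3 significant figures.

(a) 64.7 L; (b) 7.67 kg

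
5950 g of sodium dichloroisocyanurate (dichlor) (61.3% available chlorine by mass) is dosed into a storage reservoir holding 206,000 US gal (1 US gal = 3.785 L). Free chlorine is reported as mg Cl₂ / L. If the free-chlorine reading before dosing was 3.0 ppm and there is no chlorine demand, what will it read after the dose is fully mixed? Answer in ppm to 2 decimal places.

Volume: 206,000 US gal × 3.785 L/gal = 779,710 L.
Available chlorine delivered: 5950 g × 0.613 = 3647 g as Cl₂.
Concentration rise: 3647 g / 779,710 L = 4.678 mg/L = 4.68 ppm.
Final FC: 3.0 + 4.68 = 7.68 ppm.

7.68 ppm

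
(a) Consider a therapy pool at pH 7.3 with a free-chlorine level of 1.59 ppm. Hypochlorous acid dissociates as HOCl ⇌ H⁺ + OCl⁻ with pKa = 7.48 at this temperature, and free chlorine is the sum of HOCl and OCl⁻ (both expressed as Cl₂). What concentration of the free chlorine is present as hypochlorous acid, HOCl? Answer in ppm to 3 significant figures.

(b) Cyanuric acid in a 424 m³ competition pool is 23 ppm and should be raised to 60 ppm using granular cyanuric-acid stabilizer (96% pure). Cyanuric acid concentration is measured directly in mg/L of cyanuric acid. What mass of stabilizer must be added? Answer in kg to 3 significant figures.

(a) 0.957 ppm; (b) 16.3 kg

(a) [OCl⁻]/[HOCl] = 10^(pH − pKa) = 10^(7.3 − 7.48) = 10^-0.18 = 0.6607.
(a) Fraction as HOCl = 1 / (1 + 0.6607) = 0.6022.
(a) HOCl = 0.6022 × 1.59 ppm = 0.9574 ppm.

(b) Volume: 424 m³ = 424,000 L.
(b) CYA to add: (60 − 23) = 37 mg/L × 424,000 L = 15,690 g cyanuric acid.
(b) At 96% purity: 15,690 / 0.96 = 16,340 g product.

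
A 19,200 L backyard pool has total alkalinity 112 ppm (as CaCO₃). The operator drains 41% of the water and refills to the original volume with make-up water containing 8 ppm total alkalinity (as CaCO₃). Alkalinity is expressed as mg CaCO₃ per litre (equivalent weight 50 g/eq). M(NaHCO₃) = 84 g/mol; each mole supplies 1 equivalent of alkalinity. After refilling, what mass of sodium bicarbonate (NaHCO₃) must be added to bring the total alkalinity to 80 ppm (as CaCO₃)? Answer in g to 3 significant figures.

After draining 41% and refilling: 112 × 0.59 + 8 × 0.41 = 69.36 ppm.
Deficit to target: 80 − 69.36 = 10.64 mg/L.
As CaCO₃: 10.64 mg/L × 19,200 L = 204.3 g; ÷ 50 g/eq ÷ 1 = 4.086 mol NaHCO₃.
Mass: 4.086 × 84 = 343.2 g.

343 g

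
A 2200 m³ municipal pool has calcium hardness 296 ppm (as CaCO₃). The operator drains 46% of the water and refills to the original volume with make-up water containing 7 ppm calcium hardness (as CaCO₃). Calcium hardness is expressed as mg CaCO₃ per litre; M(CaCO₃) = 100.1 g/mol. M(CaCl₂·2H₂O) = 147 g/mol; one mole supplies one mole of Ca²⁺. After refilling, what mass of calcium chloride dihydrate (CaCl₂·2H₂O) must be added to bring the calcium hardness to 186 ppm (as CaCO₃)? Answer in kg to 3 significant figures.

74.1 kg

Volume: 2200 m³ = 2,200,000 L.
After draining 46% and refilling: 296 × 0.54 + 7 × 0.46 = 163.06 ppm.
Deficit to target: 186 − 163.06 = 22.94 mg/L.
As CaCO₃: 22.94 mg/L × 2,200,000 L = 50,470 g; ÷ 100.1 = 504.2 mol Ca²⁺.
Mass: 504.2 × 147 = 74,110 g.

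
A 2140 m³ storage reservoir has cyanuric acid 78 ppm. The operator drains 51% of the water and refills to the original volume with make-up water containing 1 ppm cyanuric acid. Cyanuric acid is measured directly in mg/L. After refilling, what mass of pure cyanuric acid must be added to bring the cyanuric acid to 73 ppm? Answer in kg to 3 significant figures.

Volume: 2140 m³ = 2,140,000 L.
After draining 51% and refilling: 78 × 0.49 + 1 × 0.51 = 38.73 ppm.
Deficit to target: 73 − 38.73 = 34.27 mg/L.
Mass: 34.27 mg/L × 2,140,000 L = 73,340 g cyanuric acid.

73.3 kg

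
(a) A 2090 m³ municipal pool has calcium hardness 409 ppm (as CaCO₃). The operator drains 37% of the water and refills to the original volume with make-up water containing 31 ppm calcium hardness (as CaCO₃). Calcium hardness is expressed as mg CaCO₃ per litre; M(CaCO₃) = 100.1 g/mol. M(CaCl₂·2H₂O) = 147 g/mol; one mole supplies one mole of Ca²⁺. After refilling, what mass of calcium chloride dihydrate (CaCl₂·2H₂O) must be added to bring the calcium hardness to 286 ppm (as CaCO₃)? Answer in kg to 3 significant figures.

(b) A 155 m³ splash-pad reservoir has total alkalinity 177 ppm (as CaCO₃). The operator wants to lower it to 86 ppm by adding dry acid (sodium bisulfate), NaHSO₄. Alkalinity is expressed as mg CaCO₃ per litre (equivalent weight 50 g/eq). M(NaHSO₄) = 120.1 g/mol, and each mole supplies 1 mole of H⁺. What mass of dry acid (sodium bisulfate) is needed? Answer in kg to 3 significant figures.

(a) Volume: 2090 m³ = 2,090,000 L.
(a) After draining 37% and refilling: 409 × 0.63 + 31 × 0.37 = 269.14 ppm.
(a) Deficit to target: 286 − 269.14 = 16.86 mg/L.
(a) As CaCO₃: 16.86 mg/L × 2,090,000 L = 35,240 g; ÷ 100.1 = 352 mol Ca²⁺.
(a) Mass: 352 × 147 = 51,750 g.

(b) Volume: 155 m³ = 155,000 L.
(b) Alkalinity to neutralize: (177 − 86) = 91 mg/L as CaCO₃ × 155,000 L = 14,100 g as CaCO₃.
(b) Equivalents of H⁺ required: 14,100 ÷ 50 g/eq = 282.1 eq = 282.1 mol NaHSO₄.
(b) Mass of NaHSO₄: 282.1 × 120.1 = 33,880 g.

(a) 51.7 kg; (b) 33.9 kg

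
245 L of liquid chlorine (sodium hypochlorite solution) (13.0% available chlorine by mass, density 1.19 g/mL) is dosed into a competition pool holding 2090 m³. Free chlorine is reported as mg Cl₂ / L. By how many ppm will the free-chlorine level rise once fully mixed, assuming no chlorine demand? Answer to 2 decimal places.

18.13 ppm

Volume: 2090 m³ = 2,090,000 L.
Mass of solution: 245 L × 1000 mL/L × 1.19 g/mL = 291,600 g.
Available chlorine delivered: 291,600 g × 0.13 = 37,900 g as Cl₂.
Concentration rise: 37,900 g / 2,090,000 L = 18.13 mg/L = 18.13 ppm.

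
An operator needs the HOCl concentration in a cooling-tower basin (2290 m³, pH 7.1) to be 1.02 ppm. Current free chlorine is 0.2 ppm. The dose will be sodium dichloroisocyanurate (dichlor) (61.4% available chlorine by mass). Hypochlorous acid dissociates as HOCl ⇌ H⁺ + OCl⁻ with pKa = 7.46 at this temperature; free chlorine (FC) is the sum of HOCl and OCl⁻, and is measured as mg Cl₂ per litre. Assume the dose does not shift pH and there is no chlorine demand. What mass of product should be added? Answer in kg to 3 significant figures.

4.72 kg

Volume: 2290 m³ = 2,290,000 L.
[OCl⁻]/[HOCl] = 10^(pH − pKa) = 10^(7.1 − 7.46) = 0.4365; fraction as HOCl = 1/(1 + 0.4365) = 0.6961.
Free chlorine required for 1.02 ppm HOCl: 1.02 / 0.6961 = 1.465 ppm.
FC to add: 1.465 − 0.2 = 1.265 mg/L as Cl₂.
Cl₂ equivalent: 1.265 mg/L × 2,290,000 L = 2897 g.
Product at 61.4% available Cl: 2897 / 0.614 = 4719 g.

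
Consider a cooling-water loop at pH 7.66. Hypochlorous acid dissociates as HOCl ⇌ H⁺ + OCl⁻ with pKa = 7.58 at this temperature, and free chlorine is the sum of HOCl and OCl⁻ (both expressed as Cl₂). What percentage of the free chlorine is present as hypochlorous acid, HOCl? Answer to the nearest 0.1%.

[OCl⁻]/[HOCl] = 10^(pH − pKa) = 10^(7.66 − 7.58) = 10^0.08 = 1.202.
Fraction as HOCl = 1 / (1 + 1.202) = 0.4541.

45.4%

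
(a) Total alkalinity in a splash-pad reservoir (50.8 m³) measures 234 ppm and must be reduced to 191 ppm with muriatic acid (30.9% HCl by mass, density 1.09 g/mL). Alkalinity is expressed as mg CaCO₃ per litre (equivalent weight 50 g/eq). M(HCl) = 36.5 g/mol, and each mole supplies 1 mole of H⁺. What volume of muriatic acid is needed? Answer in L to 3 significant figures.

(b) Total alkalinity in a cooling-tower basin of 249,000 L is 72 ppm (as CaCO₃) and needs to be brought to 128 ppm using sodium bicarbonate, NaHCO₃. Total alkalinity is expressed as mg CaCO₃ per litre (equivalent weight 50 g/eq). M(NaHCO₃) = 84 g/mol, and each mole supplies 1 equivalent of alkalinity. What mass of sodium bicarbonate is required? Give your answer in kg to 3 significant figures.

(a) 4.73 L; (b) 23.4 kg

(a) Volume: 50.8 m³ = 50,800 L.
(a) Alkalinity to neutralize: (234 − 191) = 43 mg/L as CaCO₃ × 50,800 L = 2184 g as CaCO₃.
(a) Equivalents of H⁺ required: 2184 ÷ 50 g/eq = 43.69 eq = 43.69 mol HCl.
(a) Mass of HCl: 43.69 × 36.5 = 1595 g.
(a) Mass of 30.9% solution: 1595 / 0.309 = 5161 g.
(a) Volume: 5161 g ÷ 1.09 g/mL = 4734 mL.

(b) Alkalinity to add: (128 − 72) = 56 mg/L as CaCO₃ × 249,000 L = 13,940 g as CaCO₃.
(b) Equivalents: 13,940 g ÷ 50 g/eq = 278.9 eq.
(b) NaHCO₃ supplies 1 eq per mole → 278.9 mol.
(b) Mass: 278.9 mol × 84 g/mol = 23,430 g.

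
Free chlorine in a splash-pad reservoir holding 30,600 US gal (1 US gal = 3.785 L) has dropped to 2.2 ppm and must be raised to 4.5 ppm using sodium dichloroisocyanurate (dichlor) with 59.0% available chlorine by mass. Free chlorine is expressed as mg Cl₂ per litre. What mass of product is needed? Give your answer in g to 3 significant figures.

452 g

Volume: 30,600 US gal × 3.785 L/gal = 115,821 L.
Chlorine deficit: 4.5 − 2.2 = 2.3 ppm = 2.3 mg/L as Cl₂.
Cl₂ equivalent needed: 2.3 mg/L × 115,821 L = 266,400 mg = 266.4 g.
Product at 59.0% available chlorine: 266.4 / 0.59 = 451.5 g.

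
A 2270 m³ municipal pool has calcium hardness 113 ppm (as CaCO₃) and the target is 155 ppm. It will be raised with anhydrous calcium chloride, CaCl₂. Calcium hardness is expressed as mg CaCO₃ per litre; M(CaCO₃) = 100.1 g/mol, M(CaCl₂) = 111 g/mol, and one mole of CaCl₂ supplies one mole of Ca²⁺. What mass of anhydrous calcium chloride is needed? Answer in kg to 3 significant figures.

106 kg

Volume: 2270 m³ = 2,270,000 L.
Hardness to add: (155 − 113) = 42 mg/L as CaCO₃ × 2,270,000 L = 95,340 g as CaCO₃.
Moles of Ca²⁺ (1 mol Ca²⁺ ≡ 1 mol CaCO₃): 95,340 / 100.1 g/mol = 952.4 mol.
Mass of CaCl₂: 952.4 × 111 = 105,700 g.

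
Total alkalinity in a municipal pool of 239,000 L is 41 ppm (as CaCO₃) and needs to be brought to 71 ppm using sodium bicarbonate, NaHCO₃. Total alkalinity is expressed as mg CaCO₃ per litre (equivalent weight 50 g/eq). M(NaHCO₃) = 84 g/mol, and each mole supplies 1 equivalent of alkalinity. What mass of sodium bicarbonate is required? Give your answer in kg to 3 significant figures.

12.0 kg

Alkalinity to add: (71 − 41) = 30 mg/L as CaCO₃ × 239,000 L = 7170 g as CaCO₃.
Equivalents: 7170 g ÷ 50 g/eq = 143.4 eq.
NaHCO₃ supplies 1 eq per mole → 143.4 mol.
Mass: 143.4 mol × 84 g/mol = 12,050 g.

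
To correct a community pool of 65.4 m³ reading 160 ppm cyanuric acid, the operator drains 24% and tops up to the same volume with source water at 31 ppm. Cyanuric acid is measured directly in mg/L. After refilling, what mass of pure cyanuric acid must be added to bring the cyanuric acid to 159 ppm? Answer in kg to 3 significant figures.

1.96 kg

Volume: 65.4 m³ = 65,400 L.
After draining 24% and refilling: 160 × 0.76 + 31 × 0.24 = 129.04 ppm.
Deficit to target: 159 − 129.04 = 29.96 mg/L.
Mass: 29.96 mg/L × 65,400 L = 1959 g cyanuric acid.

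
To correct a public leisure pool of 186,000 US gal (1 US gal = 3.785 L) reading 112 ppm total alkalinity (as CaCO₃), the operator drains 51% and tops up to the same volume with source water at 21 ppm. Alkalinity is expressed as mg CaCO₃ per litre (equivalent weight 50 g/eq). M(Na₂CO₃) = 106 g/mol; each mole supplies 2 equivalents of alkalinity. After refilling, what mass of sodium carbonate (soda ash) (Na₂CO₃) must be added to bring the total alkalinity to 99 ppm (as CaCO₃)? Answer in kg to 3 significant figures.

24.9 kg

Volume: 186,000 US gal × 3.785 L/gal = 704,010 L.
After draining 51% and refilling: 112 × 0.49 + 21 × 0.51 = 65.59 ppm.
Deficit to target: 99 − 65.59 = 33.41 mg/L.
As CaCO₃: 33.41 mg/L × 704,010 L = 23,520 g; ÷ 50 g/eq ÷ 2 = 235.2 mol Na₂CO₃.
Mass: 235.2 × 106 = 24,930 g.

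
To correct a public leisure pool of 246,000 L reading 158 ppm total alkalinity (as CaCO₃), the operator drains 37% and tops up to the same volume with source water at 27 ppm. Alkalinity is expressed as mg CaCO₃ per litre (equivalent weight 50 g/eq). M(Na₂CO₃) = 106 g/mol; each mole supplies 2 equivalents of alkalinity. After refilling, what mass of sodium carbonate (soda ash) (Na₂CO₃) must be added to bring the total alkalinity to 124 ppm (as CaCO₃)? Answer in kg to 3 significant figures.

After draining 37% and refilling: 158 × 0.63 + 27 × 0.37 = 109.53 ppm.
Deficit to target: 124 − 109.53 = 14.47 mg/L.
As CaCO₃: 14.47 mg/L × 246,000 L = 3560 g; ÷ 50 g/eq ÷ 2 = 35.6 mol Na₂CO₃.
Mass: 35.6 × 106 = 3773 g.

3.77 kg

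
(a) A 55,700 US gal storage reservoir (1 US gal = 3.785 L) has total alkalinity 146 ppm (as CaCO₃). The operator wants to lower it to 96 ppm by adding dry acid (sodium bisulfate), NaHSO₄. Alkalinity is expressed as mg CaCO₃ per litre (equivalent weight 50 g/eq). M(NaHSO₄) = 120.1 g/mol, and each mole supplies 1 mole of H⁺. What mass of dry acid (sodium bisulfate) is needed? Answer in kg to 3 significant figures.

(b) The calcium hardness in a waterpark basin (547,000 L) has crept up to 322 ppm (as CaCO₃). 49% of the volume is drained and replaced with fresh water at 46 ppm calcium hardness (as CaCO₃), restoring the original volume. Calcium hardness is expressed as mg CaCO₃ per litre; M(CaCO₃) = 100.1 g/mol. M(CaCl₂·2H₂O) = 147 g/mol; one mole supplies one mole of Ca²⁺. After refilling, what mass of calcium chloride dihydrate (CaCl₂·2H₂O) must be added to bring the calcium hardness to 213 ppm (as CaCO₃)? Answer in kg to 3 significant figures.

(a) 25.3 kg; (b) 21.1 kg

(a) Volume: 55,700 US gal × 3.785 L/gal = 210,824 L.
(a) Alkalinity to neutralize: (146 − 96) = 50 mg/L as CaCO₃ × 210,824 L = 10,540 g as CaCO₃.
(a) Equivalents of H⁺ required: 10,540 ÷ 50 g/eq = 210.8 eq = 210.8 mol NaHSO₄.
(a) Mass of NaHSO₄: 210.8 × 120.1 = 25,320 g.

(b) After draining 49% and refilling: 322 × 0.51 + 46 × 0.49 = 186.76 ppm.
(b) Deficit to target: 213 − 186.76 = 26.24 mg/L.
(b) As CaCO₃: 26.24 mg/L × 547,000 L = 14,350 g; ÷ 100.1 = 143.4 mol Ca²⁺.
(b) Mass: 143.4 × 147 = 21,080 g.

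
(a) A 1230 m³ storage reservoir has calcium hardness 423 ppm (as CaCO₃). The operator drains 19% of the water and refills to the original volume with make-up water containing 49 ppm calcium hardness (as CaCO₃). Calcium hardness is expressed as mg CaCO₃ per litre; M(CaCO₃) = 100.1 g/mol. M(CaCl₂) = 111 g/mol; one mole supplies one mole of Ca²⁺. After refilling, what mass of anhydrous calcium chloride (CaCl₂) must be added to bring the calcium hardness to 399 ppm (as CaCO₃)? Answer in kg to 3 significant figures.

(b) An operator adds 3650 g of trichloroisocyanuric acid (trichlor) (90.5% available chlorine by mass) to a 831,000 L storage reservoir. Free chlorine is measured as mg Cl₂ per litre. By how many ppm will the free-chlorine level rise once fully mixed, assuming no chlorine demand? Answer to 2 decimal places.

(a) 64.2 kg; (b) 3.98 ppm

(a) Volume: 1230 m³ = 1,230,000 L.
(a) After draining 19% and refilling: 423 × 0.81 + 49 × 0.19 = 351.94 ppm.
(a) Deficit to target: 399 − 351.94 = 47.06 mg/L.
(a) As CaCO₃: 47.06 mg/L × 1,230,000 L = 57,880 g; ÷ 100.1 = 578.3 mol Ca²⁺.
(a) Mass: 578.3 × 111 = 64,190 g.

(b) Available chlorine delivered: 3650 g × 0.905 = 3303 g as Cl₂.
(b) Concentration rise: 3303 g / 831,000 L = 3.975 mg/L = 3.98 ppm.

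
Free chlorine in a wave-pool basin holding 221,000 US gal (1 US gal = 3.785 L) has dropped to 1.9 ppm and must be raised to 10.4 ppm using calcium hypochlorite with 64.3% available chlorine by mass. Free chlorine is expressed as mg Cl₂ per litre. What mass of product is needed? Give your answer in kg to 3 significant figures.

Volume: 221,000 US gal × 3.785 L/gal = 836,485 L.
Chlorine deficit: 10.4 − 1.9 = 8.5 ppm = 8.5 mg/L as Cl₂.
Cl₂ equivalent needed: 8.5 mg/L × 836,485 L = 7,110,000 mg = 7110 g.
Product at 64.3% available chlorine: 7110 / 0.643 = 11,060 g.

11.1 kg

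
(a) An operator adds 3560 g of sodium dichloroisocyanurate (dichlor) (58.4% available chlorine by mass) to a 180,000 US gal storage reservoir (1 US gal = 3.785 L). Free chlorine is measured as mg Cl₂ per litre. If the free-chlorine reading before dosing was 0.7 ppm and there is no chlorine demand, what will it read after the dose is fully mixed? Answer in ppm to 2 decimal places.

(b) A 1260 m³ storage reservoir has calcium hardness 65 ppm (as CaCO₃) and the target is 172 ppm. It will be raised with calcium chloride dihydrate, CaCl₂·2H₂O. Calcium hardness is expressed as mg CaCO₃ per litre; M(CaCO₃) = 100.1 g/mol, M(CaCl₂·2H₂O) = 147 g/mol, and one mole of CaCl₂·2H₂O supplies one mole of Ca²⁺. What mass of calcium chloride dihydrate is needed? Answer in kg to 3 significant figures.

(a) Volume: 180,000 US gal × 3.785 L/gal = 681,300 L.
(a) Available chlorine delivered: 3560 g × 0.584 = 2079 g as Cl₂.
(a) Concentration rise: 2079 g / 681,300 L = 3.052 mg/L = 3.05 ppm.
(a) Final FC: 0.7 + 3.05 = 3.75 ppm.

(b) Volume: 1260 m³ = 1,260,000 L.
(b) Hardness to add: (172 − 65) = 107 mg/L as CaCO₃ × 1,260,000 L = 134,800 g as CaCO₃.
(b) Moles of Ca²⁺ (1 mol Ca²⁺ ≡ 1 mol CaCO₃): 134,800 / 100.1 g/mol = 1347 mol.
(b) Mass of CaCl₂·2H₂O: 1347 × 147 = 198,000 g.

(a) 3.75 ppm; (b) 198 kg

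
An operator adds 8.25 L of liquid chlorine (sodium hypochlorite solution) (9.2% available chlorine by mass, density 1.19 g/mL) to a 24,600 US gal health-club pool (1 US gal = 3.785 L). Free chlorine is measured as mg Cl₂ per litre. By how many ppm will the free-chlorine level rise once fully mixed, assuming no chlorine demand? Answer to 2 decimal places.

9.70 ppm

Volume: 24,600 US gal × 3.785 L/gal = 93,111 L.
Mass of solution: 8.25 L × 1000 mL/L × 1.19 g/mL = 9818 g.
Available chlorine delivered: 9818 g × 0.092 = 903.2 g as Cl₂.
Concentration rise: 903.2 g / 93,111 L = 9.7 mg/L = 9.70 ppm.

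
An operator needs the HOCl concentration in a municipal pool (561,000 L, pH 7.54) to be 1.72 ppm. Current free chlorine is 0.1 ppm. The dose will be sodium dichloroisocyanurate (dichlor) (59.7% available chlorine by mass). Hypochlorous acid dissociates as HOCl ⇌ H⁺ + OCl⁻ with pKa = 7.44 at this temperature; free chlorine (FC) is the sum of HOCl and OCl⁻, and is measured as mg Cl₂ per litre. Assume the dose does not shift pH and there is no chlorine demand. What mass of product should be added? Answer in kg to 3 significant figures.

[OCl⁻]/[HOCl] = 10^(pH − pKa) = 10^(7.54 − 7.44) = 1.259; fraction as HOCl = 1/(1 + 1.259) = 0.4427.
Free chlorine required for 1.72 ppm HOCl: 1.72 / 0.4427 = 3.885 ppm.
FC to add: 3.885 − 0.1 = 3.785 mg/L as Cl₂.
Cl₂ equivalent: 3.785 mg/L × 561,000 L = 2124 g.
Product at 59.7% available Cl: 2124 / 0.597 = 3557 g.

3.56 kg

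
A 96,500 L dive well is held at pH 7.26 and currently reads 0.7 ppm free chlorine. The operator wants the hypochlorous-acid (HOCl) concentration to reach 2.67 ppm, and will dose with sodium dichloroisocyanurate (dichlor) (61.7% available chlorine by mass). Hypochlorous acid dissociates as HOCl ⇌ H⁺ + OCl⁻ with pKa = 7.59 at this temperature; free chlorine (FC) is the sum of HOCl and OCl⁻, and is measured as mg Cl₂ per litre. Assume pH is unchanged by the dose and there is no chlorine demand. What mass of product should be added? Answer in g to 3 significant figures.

503 g

[OCl⁻]/[HOCl] = 10^(pH − pKa) = 10^(7.26 − 7.59) = 0.4677; fraction as HOCl = 1/(1 + 0.4677) = 0.6813.
Free chlorine required for 2.67 ppm HOCl: 2.67 / 0.6813 = 3.919 ppm.
FC to add: 3.919 − 0.7 = 3.219 mg/L as Cl₂.
Cl₂ equivalent: 3.219 mg/L × 96,500 L = 310.6 g.
Product at 61.7% available Cl: 310.6 / 0.617 = 503.4 g.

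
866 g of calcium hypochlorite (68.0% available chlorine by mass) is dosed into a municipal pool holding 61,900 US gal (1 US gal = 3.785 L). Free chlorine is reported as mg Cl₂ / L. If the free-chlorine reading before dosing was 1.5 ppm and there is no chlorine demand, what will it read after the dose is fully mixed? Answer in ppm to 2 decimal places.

Volume: 61,900 US gal × 3.785 L/gal = 234,292 L.
Available chlorine delivered: 866 g × 0.68 = 588.9 g as Cl₂.
Concentration rise: 588.9 g / 234,292 L = 2.513 mg/L = 2.51 ppm.
Final FC: 1.5 + 2.51 = 4.01 ppm.

4.01 ppm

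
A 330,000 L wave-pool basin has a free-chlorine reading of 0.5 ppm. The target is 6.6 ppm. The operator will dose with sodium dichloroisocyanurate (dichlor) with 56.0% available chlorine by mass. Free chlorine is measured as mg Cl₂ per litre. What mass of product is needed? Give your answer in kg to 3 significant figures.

Chlorine deficit: 6.6 − 0.5 = 6.1 ppm = 6.1 mg/L as Cl₂.
Cl₂ equivalent needed: 6.1 mg/L × 330,000 L = 2,013,000 mg = 2013 g.
Product at 56.0% available chlorine: 2013 / 0.56 = 3595 g.

3.59 kg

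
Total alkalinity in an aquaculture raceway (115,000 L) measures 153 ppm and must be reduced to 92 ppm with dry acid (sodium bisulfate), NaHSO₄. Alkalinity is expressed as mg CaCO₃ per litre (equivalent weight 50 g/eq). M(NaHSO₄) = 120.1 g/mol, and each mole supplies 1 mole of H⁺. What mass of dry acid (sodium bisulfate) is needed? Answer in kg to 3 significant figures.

Alkalinity to neutralize: (153 − 92) = 61 mg/L as CaCO₃ × 115,000 L = 7015 g as CaCO₃.
Equivalents of H⁺ required: 7015 ÷ 50 g/eq = 140.3 eq = 140.3 mol NaHSO₄.
Mass of NaHSO₄: 140.3 × 120.1 = 16,850 g.

16.9 kg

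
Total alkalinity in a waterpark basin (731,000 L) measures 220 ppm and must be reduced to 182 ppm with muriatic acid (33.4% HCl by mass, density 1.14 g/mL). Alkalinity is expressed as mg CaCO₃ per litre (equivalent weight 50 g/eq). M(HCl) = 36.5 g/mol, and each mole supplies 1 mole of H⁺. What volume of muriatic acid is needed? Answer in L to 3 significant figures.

53.3 L

Alkalinity to neutralize: (220 − 182) = 38 mg/L as CaCO₃ × 731,000 L = 27,780 g as CaCO₃.
Equivalents of H⁺ required: 27,780 ÷ 50 g/eq = 555.6 eq = 555.6 mol HCl.
Mass of HCl: 555.6 × 36.5 = 20,280 g.
Mass of 33.4% solution: 20,280 / 0.334 = 60,710 g.
Volume: 60,710 g ÷ 1.14 g/mL = 53,260 mL.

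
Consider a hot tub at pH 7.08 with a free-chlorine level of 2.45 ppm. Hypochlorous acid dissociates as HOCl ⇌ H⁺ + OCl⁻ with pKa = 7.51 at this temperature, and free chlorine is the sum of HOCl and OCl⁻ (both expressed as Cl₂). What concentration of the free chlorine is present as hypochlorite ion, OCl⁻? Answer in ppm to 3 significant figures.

0.664 ppm

[OCl⁻]/[HOCl] = 10^(pH − pKa) = 10^(7.08 − 7.51) = 10^-0.43 = 0.3715.
Fraction as HOCl = 1 / (1 + 0.3715) = 0.7291.
OCl⁻ = (1 − 0.7291) × 2.45 ppm = 0.6637 ppm.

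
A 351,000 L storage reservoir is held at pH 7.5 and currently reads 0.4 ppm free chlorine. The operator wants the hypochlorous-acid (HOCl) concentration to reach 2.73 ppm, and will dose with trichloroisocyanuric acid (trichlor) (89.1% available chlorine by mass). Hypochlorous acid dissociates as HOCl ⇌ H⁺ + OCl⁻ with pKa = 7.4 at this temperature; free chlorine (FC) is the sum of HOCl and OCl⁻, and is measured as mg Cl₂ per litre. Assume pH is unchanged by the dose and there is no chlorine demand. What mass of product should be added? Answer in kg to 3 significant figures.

2.27 kg

[OCl⁻]/[HOCl] = 10^(pH − pKa) = 10^(7.5 − 7.4) = 1.259; fraction as HOCl = 1/(1 + 1.259) = 0.4427.
Free chlorine required for 2.73 ppm HOCl: 2.73 / 0.4427 = 6.167 ppm.
FC to add: 6.167 − 0.4 = 5.767 mg/L as Cl₂.
Cl₂ equivalent: 5.767 mg/L × 351,000 L = 2024 g.
Product at 89.1% available Cl: 2024 / 0.891 = 2272 g.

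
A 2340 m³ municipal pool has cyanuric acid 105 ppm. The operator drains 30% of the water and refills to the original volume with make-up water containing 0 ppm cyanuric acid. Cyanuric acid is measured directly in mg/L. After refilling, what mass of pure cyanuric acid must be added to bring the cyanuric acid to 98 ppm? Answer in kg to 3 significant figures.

57.3 kg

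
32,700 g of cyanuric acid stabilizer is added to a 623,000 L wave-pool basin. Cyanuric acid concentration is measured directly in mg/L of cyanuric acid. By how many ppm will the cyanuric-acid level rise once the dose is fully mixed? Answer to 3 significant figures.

Rise: 32,700 g / 623,000 L × 1000 = 52.49 mg/L.

52.5 ppm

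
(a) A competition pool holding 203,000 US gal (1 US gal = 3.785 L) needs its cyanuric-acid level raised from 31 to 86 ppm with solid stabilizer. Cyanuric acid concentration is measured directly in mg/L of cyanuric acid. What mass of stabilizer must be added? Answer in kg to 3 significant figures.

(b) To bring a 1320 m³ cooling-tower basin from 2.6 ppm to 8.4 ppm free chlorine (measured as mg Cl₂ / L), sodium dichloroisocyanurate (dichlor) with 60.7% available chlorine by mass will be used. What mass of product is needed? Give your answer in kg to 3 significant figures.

(a) 42.3 kg; (b) 12.6 kg

(a) Volume: 203,000 US gal × 3.785 L/gal = 768,355 L.
(a) CYA to add: (86 − 31) = 55 mg/L × 768,355 L = 42,260 g cyanuric acid.

(b) Volume: 1320 m³ = 1,320,000 L.
(b) Chlorine deficit: 8.4 − 2.6 = 5.8 ppm = 5.8 mg/L as Cl₂.
(b) Cl₂ equivalent needed: 5.8 mg/L × 1,320,000 L = 7,656,000 mg = 7656 g.
(b) Product at 60.7% available chlorine: 7656 / 0.607 = 12,610 g.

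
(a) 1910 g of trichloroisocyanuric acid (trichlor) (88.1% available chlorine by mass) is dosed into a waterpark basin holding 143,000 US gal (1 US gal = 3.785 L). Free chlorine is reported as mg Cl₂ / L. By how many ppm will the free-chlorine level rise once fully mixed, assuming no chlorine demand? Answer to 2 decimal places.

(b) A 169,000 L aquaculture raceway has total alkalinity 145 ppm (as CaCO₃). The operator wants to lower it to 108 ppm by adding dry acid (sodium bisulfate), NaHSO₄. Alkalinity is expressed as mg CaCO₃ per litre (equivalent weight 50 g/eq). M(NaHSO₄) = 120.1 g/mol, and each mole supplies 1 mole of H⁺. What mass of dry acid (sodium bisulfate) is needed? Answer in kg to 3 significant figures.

(a) 3.11 ppm; (b) 15.0 kg

(a) Volume: 143,000 US gal × 3.785 L/gal = 541,255 L.
(a) Available chlorine delivered: 1910 g × 0.881 = 1683 g as Cl₂.
(a) Concentration rise: 1683 g / 541,255 L = 3.109 mg/L = 3.11 ppm.

(b) Alkalinity to neutralize: (145 − 108) = 37 mg/L as CaCO₃ × 169,000 L = 6253 g as CaCO₃.
(b) Equivalents of H⁺ required: 6253 ÷ 50 g/eq = 125.1 eq = 125.1 mol NaHSO₄.
(b) Mass of NaHSO₄: 125.1 × 120.1 = 15,020 g.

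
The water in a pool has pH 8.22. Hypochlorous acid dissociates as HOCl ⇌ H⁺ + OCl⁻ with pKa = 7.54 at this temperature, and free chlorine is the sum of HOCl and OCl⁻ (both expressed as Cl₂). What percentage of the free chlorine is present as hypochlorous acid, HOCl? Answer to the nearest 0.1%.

17.3%

[OCl⁻]/[HOCl] = 10^(pH − pKa) = 10^(8.22 − 7.54) = 10^0.68 = 4.786.
Fraction as HOCl = 1 / (1 + 4.786) = 0.1728.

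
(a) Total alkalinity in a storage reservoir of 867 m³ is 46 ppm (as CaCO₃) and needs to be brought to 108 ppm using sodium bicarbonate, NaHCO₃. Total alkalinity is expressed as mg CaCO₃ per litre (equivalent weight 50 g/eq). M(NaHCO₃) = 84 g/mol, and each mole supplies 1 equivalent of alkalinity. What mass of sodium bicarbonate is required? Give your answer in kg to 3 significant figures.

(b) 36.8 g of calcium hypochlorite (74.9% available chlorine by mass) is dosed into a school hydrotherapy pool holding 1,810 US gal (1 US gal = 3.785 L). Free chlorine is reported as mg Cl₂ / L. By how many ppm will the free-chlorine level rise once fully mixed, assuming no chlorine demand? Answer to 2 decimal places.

(a) Volume: 867 m³ = 867,000 L.
(a) Alkalinity to add: (108 − 46) = 62 mg/L as CaCO₃ × 867,000 L = 53,750 g as CaCO₃.
(a) Equivalents: 53,750 g ÷ 50 g/eq = 1075 eq.
(a) NaHCO₃ supplies 1 eq per mole → 1075 mol.
(a) Mass: 1075 mol × 84 g/mol = 90,310 g.

(b) Volume: 1,810 US gal × 3.785 L/gal = 6,851 L.
(b) Available chlorine delivered: 36.8 g × 0.749 = 27.56 g as Cl₂.
(b) Concentration rise: 27.56 g / 6,851 L = 4.023 mg/L = 4.02 ppm.

(a) 90.3 kg; (b) 4.02 ppm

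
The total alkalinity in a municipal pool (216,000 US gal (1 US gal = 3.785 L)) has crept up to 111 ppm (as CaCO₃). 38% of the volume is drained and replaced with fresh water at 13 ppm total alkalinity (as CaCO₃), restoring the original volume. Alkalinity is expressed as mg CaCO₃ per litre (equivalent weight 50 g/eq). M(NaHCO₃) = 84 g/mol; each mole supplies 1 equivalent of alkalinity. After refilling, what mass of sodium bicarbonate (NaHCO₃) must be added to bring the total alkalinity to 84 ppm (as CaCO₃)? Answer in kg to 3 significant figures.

Volume: 216,000 US gal × 3.785 L/gal = 817,560 L.
After draining 38% and refilling: 111 × 0.62 + 13 × 0.38 = 73.76 ppm.
Deficit to target: 84 − 73.76 = 10.24 mg/L.
As CaCO₃: 10.24 mg/L × 817,560 L = 8372 g; ÷ 50 g/eq ÷ 1 = 167.4 mol NaHCO₃.
Mass: 167.4 × 84 = 14,060 g.

14.1 kg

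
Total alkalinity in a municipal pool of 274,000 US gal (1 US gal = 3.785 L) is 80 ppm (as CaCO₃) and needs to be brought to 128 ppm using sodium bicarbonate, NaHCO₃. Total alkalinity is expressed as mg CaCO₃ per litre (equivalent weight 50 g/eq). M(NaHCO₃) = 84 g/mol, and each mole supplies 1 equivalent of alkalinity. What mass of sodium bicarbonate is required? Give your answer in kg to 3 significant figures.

Volume: 274,000 US gal × 3.785 L/gal = 1,037,090 L.
Alkalinity to add: (128 − 80) = 48 mg/L as CaCO₃ × 1,037,090 L = 49,780 g as CaCO₃.
Equivalents: 49,780 g ÷ 50 g/eq = 995.6 eq.
NaHCO₃ supplies 1 eq per mole → 995.6 mol.
Mass: 995.6 mol × 84 g/mol = 83,630 g.

83.6 kg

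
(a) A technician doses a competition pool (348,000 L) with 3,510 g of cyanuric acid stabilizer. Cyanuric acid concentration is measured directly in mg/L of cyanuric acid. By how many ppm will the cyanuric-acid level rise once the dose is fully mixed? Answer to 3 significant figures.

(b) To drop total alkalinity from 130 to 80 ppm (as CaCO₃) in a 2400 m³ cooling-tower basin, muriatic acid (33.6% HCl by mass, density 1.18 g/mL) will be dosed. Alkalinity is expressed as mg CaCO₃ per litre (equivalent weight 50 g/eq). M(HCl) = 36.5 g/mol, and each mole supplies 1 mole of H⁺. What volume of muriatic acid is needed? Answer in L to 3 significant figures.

(a) Rise: 3,510 g / 348,000 L × 1000 = 10.09 mg/L.

(b) Volume: 2400 m³ = 2,400,000 L.
(b) Alkalinity to neutralize: (130 − 80) = 50 mg/L as CaCO₃ × 2,400,000 L = 120,000 g as CaCO₃.
(b) Equivalents of H⁺ required: 120,000 ÷ 50 g/eq = 2400 eq = 2400 mol HCl.
(b) Mass of HCl: 2400 × 36.5 = 87,600 g.
(b) Mass of 33.6% solution: 87,600 / 0.336 = 260,700 g.
(b) Volume: 260,700 g ÷ 1.18 g/mL = 220,900 mL.

(a) 10.1 ppm; (b) 221 L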